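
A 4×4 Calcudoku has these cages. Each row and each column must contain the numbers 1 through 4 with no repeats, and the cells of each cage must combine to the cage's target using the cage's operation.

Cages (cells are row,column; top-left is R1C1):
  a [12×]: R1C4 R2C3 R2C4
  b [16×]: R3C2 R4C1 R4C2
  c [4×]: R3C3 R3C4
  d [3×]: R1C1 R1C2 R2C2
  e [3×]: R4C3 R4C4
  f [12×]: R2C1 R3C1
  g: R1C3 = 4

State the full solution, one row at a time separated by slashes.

Cage d needs product 3, so R1C1 = 1.
Cage d has product 3, so R1C2 = 3.
Cage g is a single given cell, so R1C3 = 4.
Row 1 now contains 4, which forces R1C4 = 2.
The 3 cells of cage d must have product 3; hence R2C2 = 1.
Column 3 now contains 4, so R3C3 = 1.
Row 3 now contains 1, which forces R3C4 = 4.
1 is placed in column 2, leaving R4C2 = 4.
Column 3 now contains 1, so R4C3 = 3.
3 is placed in row 4, so R4C4 = 1.
Cage f's pair has product 12, leaving R2C1 = 4.
Column 3 now contains 3, leaving R2C3 = 2.
Column 4 now contains 4, so R2C4 = 3.
Row 3 now contains 4; hence R3C1 = 3.
Row 3 now contains 4; hence R3C2 = 2.
4 is placed in row 4, so R4C1 = 2.

1 3 4 2 / 4 1 2 3 / 3 2 1 4 / 2 4 3 1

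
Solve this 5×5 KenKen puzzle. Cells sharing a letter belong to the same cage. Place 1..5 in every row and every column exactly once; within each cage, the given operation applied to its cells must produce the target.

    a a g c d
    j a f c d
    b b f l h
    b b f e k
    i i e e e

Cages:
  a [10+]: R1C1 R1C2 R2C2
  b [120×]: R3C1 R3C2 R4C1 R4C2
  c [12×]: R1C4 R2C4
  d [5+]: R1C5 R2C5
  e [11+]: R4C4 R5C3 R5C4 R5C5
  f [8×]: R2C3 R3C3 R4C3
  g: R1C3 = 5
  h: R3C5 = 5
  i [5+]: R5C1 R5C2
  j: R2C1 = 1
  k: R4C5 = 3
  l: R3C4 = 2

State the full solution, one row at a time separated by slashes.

G is a freebie; hence R1C3 = 5.
J is a freebie, so R2C1 = 1.
Cage l is a single given cell, so R3C4 = 2.
Cage h is a single given cell, which forces R3C5 = 5.
Cage k is given; hence R4C5 = 3.
Cage d's pair has sum 5; hence R1C5 = 1.
Cage d needs two cells with sum 5, which forces R2C5 = 4.
4 is placed in column 5, leaving R5C5 = 2.
The two cells of cage c must have product 12, which forces R1C4 = 4.
4 is placed in row 2, so R2C3 = 2.
4 is placed in row 2, leaving R2C4 = 3.
Cage i needs two cells with sum 5; hence R5C1 = 4.
Cage i needs two cells with sum 5, so R5C2 = 1.
1 is placed in row 5, leaving R5C3 = 3.
1 is placed in row 5, so R5C4 = 5.
3 is placed in row 2, so R2C2 = 5.
Column 1 now contains 4, which forces R3C1 = 3.
Cage b has product 120, leaving R3C2 = 4.
Row 3 already has 4; hence R3C3 = 1.
5 is placed in column 2; hence R4C2 = 2.
Column 3 now contains 1, so R4C3 = 4.
5 is placed in column 4, which forces R4C4 = 1.
Column 1 already has 3, leaving R1C1 = 2.
Column 2 now contains 2, which forces R1C2 = 3.
2 is placed in row 4, leaving R4C1 = 5.

2 3 5 4 1 / 1 5 2 3 4 / 3 4 1 2 5 / 5 2 4 1 3 / 4 1 3 5 2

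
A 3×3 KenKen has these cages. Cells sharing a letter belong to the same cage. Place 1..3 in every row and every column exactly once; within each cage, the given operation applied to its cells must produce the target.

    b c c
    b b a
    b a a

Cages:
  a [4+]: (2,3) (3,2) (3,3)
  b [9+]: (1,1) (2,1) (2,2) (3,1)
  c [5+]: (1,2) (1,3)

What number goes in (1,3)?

3

Cage b needs sum 9; hence (2,2) = 3.
The 3 cells of cage a must have sum 4, so (2,3) = 1.
Cage a needs sum 4, so (3,2) = 1.
Cage a has sum 4, which forces (3,3) = 2.
Cage b needs sum 9; hence (1,1) = 1.
3 is placed in column 2, leaving (1,2) = 2.
Column 3 now contains 2, so (1,3) = 3.
1 is placed in row 2, leaving (2,1) = 2.
Row 3 already has 2, which forces (3,1) = 3.
Filled in: 1 2 3 / 2 3 1 / 3 1 2.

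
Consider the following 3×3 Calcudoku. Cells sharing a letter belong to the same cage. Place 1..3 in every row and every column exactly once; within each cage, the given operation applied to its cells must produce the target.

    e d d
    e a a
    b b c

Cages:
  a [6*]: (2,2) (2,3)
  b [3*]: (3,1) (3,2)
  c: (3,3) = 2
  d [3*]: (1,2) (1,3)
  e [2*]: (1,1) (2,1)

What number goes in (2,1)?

1

C is a freebie, leaving (3,3) = 2.
Cage a needs two cells with product 6, leaving (2,2) = 2.
2 is placed in column 3; hence (2,3) = 3.
The two cells of cage e must have product 2, leaving (1,1) = 2.
The two cells of cage d must have product 3, which forces (1,2) = 3.
Column 3 already has 3, which forces (1,3) = 1.
Row 2 now contains 2, leaving (2,1) = 1.
Column 1 already has 1, which forces (3,1) = 3.
Column 2 now contains 3, which forces (3,2) = 1.
The full grid is 2 3 1 / 1 2 3 / 3 1 2.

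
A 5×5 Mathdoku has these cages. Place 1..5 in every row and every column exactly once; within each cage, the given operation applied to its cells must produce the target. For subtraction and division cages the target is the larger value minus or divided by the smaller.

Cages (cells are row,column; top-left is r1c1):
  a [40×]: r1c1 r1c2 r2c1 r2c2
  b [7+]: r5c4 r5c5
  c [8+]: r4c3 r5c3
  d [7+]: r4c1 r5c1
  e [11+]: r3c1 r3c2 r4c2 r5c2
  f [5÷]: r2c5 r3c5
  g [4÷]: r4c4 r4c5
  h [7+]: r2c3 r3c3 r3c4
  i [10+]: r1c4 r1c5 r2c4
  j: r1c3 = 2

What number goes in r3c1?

5

Cage j is given, so r1c3 = 2.
In row 5, 1 can only go at r5c2, so r5c2 = 1.
Column 5 needs a 2, and only r5c5 is open for it.
Cage b needs two cells with sum 7, which forces r5c4 = 5.
The two cells of cage c must have sum 8, leaving r4c3 = 5.
Row 5 already has 5, so r5c3 = 3.
The 3 cells of cage h must have sum 7, which forces r3c4 = 2.
The two cells of cage d must have sum 7; hence r4c1 = 3.
Row 5 now contains 3, which forces r5c1 = 4.
In row 1, 3 can only go at r1c5, so r1c5 = 3.
Cage i needs sum 10, leaving r1c4 = 4.
Cage i needs sum 10, so r2c4 = 3.
Column 4 already has 4, so r4c4 = 1.
Row 4 already has 1, which forces r4c5 = 4.
The 4 cells of cage a must have product 40, which forces r1c1 = 1.
4 is placed in row 1, which forces r1c2 = 5.
Cage a needs product 40, leaving r2c1 = 2.
Cage a has product 40, so r2c2 = 4.
4 is placed in row 2, so r2c3 = 1.
Row 2 already has 1, which forces r2c5 = 5.
The 4 cells of cage e must have sum 11; hence r3c1 = 5.
The 4 cells of cage e must have sum 11, so r3c2 = 3.
1 is placed in column 3, leaving r3c3 = 4.
Column 5 already has 5; hence r3c5 = 1.
4 is placed in row 4; hence r4c2 = 2.
Completed grid: 1 5 2 4 3 / 2 4 1 3 5 / 5 3 4 2 1 / 3 2 5 1 4 / 4 1 3 5 2.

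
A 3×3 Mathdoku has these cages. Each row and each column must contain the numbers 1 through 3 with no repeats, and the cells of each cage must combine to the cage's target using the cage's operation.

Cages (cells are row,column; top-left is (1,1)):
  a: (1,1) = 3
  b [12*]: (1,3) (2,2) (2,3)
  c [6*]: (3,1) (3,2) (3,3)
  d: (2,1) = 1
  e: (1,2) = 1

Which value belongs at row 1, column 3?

Cage a is given, which forces (1,1) = 3.
Cage e is a single given cell, leaving (1,2) = 1.
Cage b needs product 12; hence (1,3) = 2.
Cage d is a single given cell, so (2,1) = 1.
The 3 cells of cage b must have product 12, which forces (2,2) = 2.
Cage b has product 12; hence (2,3) = 3.
1 is placed in column 1, leaving (3,1) = 2.
Column 2 already has 2, leaving (3,2) = 3.
Column 3 already has 3, which forces (3,3) = 1.
The full grid is 3 1 2 / 1 2 3 / 2 3 1.

2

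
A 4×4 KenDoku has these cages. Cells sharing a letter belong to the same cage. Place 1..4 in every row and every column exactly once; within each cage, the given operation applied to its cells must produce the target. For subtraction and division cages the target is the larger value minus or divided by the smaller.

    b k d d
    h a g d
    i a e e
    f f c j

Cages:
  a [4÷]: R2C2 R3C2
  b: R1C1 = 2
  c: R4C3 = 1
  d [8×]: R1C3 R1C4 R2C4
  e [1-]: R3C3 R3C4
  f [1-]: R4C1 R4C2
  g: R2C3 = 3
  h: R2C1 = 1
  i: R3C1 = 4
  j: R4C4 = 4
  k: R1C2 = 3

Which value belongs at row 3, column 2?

1

B is a freebie, which forces R1C1 = 2.
Cage k is a single given cell, which forces R1C2 = 3.
Cage h is given, leaving R2C1 = 1.
Row 2 already has 1, so R2C2 = 4.
G is a freebie, which forces R2C3 = 3.
Row 2 now contains 4, which forces R2C4 = 2.
Cage i is a single given cell, leaving R3C1 = 4.
4 is placed in column 2; hence R3C2 = 1.
Row 3 already has 1, which forces R3C3 = 2.
Row 3 already has 1, so R3C4 = 3.
Column 1 now contains 4, leaving R4C1 = 3.
Column 2 already has 1, so R4C2 = 2.
Cage c is given; hence R4C3 = 1.
Cage j is a single given cell, which forces R4C4 = 4.
Column 3 already has 1, so R1C3 = 4.
Column 4 already has 4, leaving R1C4 = 1.
The full grid is 2 3 4 1 / 1 4 3 2 / 4 1 2 3 / 3 2 1 4.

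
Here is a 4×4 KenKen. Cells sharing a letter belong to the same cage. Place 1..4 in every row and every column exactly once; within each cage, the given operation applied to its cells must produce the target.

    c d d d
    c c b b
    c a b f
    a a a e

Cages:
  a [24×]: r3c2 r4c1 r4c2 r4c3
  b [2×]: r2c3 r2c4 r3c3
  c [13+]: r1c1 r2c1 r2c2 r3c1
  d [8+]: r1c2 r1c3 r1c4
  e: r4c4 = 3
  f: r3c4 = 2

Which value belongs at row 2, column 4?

1

Cage c has sum 13, which forces r2c2 = 4.
Cage b needs product 2; hence r2c3 = 2.
The 3 cells of cage b must have product 2, so r2c4 = 1.
The 3 cells of cage b must have product 2, which forces r3c3 = 1.
Cage f is given; hence r3c4 = 2.
Cage e is given, leaving r4c4 = 3.
Cage c has sum 13; hence r1c1 = 2.
Cage d needs sum 8, leaving r1c2 = 1.
The 3 cells of cage d must have sum 8, so r1c3 = 3.
Column 4 already has 3; hence r1c4 = 4.
2 is placed in row 2, which forces r2c1 = 3.
The 4 cells of cage c must have sum 13; hence r3c1 = 4.
Row 3 now contains 2, so r3c2 = 3.
Column 1 already has 2, leaving r4c1 = 1.
Column 2 already has 1, so r4c2 = 2.
Row 4 already has 3, leaving r4c3 = 4.
Completed grid: 2 1 3 4 / 3 4 2 1 / 4 3 1 2 / 1 2 4 3.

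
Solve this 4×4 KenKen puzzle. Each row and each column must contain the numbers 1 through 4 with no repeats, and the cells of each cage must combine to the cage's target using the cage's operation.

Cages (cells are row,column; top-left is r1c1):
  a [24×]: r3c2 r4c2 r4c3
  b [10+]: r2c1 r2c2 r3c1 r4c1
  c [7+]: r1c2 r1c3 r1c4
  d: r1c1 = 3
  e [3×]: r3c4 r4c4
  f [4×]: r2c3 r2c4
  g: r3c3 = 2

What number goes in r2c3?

1

D is a freebie, so r1c1 = 3.
Cage g is a single given cell, leaving r3c3 = 2.
Cage b needs sum 10, so r2c2 = 3.
3 is placed in column 2, leaving r3c2 = 4.
The 3 cells of cage a must have product 24, leaving r4c2 = 2.
Column 2 already has 2; hence r1c2 = 1.
The 3 cells of cage c must have sum 7, which forces r1c3 = 4.
The 3 cells of cage c must have sum 7, which forces r1c4 = 2.
The 4 cells of cage b must have sum 10; hence r2c1 = 2.
Column 3 already has 4, which forces r2c3 = 1.
Row 2 already has 1, which forces r2c4 = 4.
Row 3 now contains 4, which forces r3c1 = 1.
1 is placed in row 3, so r3c4 = 3.
The 4 cells of cage b must have sum 10, which forces r4c1 = 4.
Cage a has product 24, so r4c3 = 3.
Column 4 already has 3, so r4c4 = 1.
Filled in: 3 1 4 2 / 2 3 1 4 / 1 4 2 3 / 4 2 3 1.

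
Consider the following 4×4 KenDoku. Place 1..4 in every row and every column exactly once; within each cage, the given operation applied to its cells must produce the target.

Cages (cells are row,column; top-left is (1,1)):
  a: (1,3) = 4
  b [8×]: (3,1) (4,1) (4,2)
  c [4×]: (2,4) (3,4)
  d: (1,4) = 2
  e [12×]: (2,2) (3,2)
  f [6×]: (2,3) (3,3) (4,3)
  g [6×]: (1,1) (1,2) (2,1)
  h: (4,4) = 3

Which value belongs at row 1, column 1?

Cage a is a single given cell, so (1,3) = 4.
Cage d is given; hence (1,4) = 2.
H is a freebie, which forces (4,4) = 3.
Cage g has product 6; hence (2,1) = 2.
Cage b needs product 8, which forces (4,2) = 2.
2 is placed in row 4; hence (4,3) = 1.
Column 3 now contains 1, so (2,3) = 3.
Cage b has product 8, which forces (3,1) = 1.
Cage f has product 6, so (3,3) = 2.
Row 3 now contains 1, which forces (3,4) = 4.
Row 4 already has 1, so (4,1) = 4.
Column 1 already has 1, which forces (1,1) = 3.
Cage g needs product 6; hence (1,2) = 1.
3 is placed in row 2, leaving (2,2) = 4.
4 is placed in column 4; hence (2,4) = 1.
4 is placed in row 3; hence (3,2) = 3.
The full grid is 3 1 4 2 / 2 4 3 1 / 1 3 2 4 / 4 2 1 3.

3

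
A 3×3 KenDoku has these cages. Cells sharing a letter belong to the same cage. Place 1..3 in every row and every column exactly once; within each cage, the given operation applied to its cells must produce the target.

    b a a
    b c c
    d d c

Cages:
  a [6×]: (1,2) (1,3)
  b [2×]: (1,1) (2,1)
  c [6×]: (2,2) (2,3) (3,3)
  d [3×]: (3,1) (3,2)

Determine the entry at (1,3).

3

Row 1 needs a 1, and only (1,1) is open for it.
Column 1 already has 1, which forces (2,1) = 2.
Column 1 already has 1, so (3,1) = 3.
Cage d's pair has product 3; hence (3,2) = 1.
Row 3 already has 1, which forces (3,3) = 2.
Cage a's pair has product 6, which forces (1,2) = 2.
2 is placed in column 3, so (1,3) = 3.
1 is placed in column 2, which forces (2,2) = 3.
The 3 cells of cage c must have product 6, so (2,3) = 1.
The full grid is 1 2 3 / 2 3 1 / 3 1 2.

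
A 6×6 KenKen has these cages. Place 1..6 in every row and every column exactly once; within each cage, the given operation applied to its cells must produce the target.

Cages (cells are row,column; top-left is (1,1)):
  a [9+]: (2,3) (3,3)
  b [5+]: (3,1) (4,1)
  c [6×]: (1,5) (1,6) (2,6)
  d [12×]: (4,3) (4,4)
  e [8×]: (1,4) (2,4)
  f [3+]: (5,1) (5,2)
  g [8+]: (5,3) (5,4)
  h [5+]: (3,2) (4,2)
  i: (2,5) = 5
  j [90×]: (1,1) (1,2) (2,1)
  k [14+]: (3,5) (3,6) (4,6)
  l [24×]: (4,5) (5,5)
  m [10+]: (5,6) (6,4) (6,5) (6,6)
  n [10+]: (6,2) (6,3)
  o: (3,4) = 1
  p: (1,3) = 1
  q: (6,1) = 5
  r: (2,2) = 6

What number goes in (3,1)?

Cage p is given, so (1,3) = 1.
Cage r is a single given cell, which forces (2,2) = 6.
Cage i is a single given cell; hence (2,5) = 5.
O is a freebie, which forces (3,4) = 1.
Cage q is a single given cell, leaving (6,1) = 5.
6 is placed in column 2, which forces (6,2) = 4.
4 is placed in row 6, so (6,3) = 6.
Cage j needs product 90, leaving (1,1) = 6.
The 3 cells of cage j must have product 90, leaving (1,2) = 5.
5 is placed in row 2; hence (2,1) = 3.
Cage a needs two cells with sum 9, leaving (2,3) = 4.
Row 2 now contains 4, so (2,4) = 2.
Cage c has product 6, leaving (2,6) = 1.
The two cells of cage a must have sum 9; hence (3,3) = 5.
Cage m needs sum 10, leaving (5,6) = 4.
Column 4 now contains 2, leaving (6,4) = 3.
3 is placed in row 6, which forces (6,6) = 2.
Column 4 now contains 2, so (1,4) = 4.
The 3 cells of cage c must have product 6, which forces (1,5) = 2.
2 is placed in column 6, which forces (1,6) = 3.
Cage b needs two cells with sum 5; hence (3,1) = 4.
Column 6 now contains 3, which forces (3,6) = 6.
Cage b's pair has sum 5, leaving (4,1) = 1.
Column 4 now contains 4, so (4,4) = 6.
Cage l's pair has product 24, leaving (4,5) = 4.
Cage k has sum 14, so (4,6) = 5.
1 is placed in column 1, leaving (5,1) = 2.
Row 5 already has 2, leaving (5,2) = 1.
Row 5 already has 2, so (5,3) = 3.
Column 4 now contains 6; hence (5,4) = 5.
Row 5 now contains 4, leaving (5,5) = 6.
Row 6 already has 2, which forces (6,5) = 1.
Row 3 already has 6; hence (3,5) = 3.
Column 3 now contains 3; hence (4,3) = 2.
Row 3 already has 3, which forces (3,2) = 2.
Row 4 already has 2, which forces (4,2) = 3.
Completed grid: 6 5 1 4 2 3 / 3 6 4 2 5 1 / 4 2 5 1 3 6 / 1 3 2 6 4 5 / 2 1 3 5 6 4 / 5 4 6 3 1 2.

4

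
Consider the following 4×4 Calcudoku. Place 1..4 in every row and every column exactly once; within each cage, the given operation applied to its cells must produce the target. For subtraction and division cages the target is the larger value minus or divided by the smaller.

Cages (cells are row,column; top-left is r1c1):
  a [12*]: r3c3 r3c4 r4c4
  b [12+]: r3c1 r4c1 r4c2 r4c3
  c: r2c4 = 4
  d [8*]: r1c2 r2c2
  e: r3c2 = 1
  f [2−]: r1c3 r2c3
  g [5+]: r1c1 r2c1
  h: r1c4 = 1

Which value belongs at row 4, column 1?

Cage h is given, so r1c4 = 1.
Cage c is a single given cell; hence r2c4 = 4.
Cage e is given, so r3c2 = 1.
4 is placed in column 4, which forces r3c4 = 3.
Column 4 now contains 3, which forces r4c4 = 2.
Cage d's pair has product 8, so r1c2 = 4.
4 is placed in row 1, which forces r1c3 = 3.
4 is placed in row 2, which forces r2c2 = 2.
Row 2 now contains 2; hence r2c3 = 1.
Row 3 now contains 3; hence r3c1 = 4.
The 3 cells of cage a must have product 12; hence r3c3 = 2.
Column 2 now contains 4, leaving r4c2 = 3.
Column 3 now contains 1, leaving r4c3 = 4.
3 is placed in row 1, leaving r1c1 = 2.
Row 2 now contains 1, which forces r2c1 = 3.
Row 4 now contains 3, which forces r4c1 = 1.
Filled in: 2 4 3 1 / 3 2 1 4 / 4 1 2 3 / 1 3 4 2.

1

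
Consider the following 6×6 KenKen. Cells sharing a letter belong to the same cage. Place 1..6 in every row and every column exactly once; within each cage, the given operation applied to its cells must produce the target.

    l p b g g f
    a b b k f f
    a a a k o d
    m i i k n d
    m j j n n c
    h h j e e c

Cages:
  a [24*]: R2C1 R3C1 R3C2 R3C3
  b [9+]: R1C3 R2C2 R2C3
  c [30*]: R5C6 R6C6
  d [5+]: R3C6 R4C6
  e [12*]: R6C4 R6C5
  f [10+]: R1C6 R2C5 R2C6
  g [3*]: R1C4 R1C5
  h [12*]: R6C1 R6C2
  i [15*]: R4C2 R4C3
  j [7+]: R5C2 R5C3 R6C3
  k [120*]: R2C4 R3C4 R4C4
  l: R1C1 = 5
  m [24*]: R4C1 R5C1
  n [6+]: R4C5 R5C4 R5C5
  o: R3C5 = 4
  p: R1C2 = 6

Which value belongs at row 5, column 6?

6

L is a freebie, leaving R1C1 = 5.
P is a freebie, so R1C2 = 6.
Cage o is given; hence R3C5 = 4.
Row 3 needs a 5, and only R3C4 is open for it.
Row 4 needs a 1, and only R4C5 is open for it.
Cage g's pair has product 3; hence R1C4 = 1.
Column 5 already has 1; hence R1C5 = 3.
3 is placed in column 5, leaving R5C5 = 2.
Column 5 already has 2, which forces R6C5 = 6.
Row 6 now contains 6; hence R6C6 = 5.
Column 5 now contains 6; hence R2C5 = 5.
Row 5 already has 2; hence R5C4 = 3.
Column 6 now contains 5, which forces R5C6 = 6.
Cage e's pair has product 12, so R6C4 = 2.
The two cells of cage m must have product 24; hence R4C1 = 6.
Row 4 now contains 6, so R4C4 = 4.
6 is placed in row 5, which forces R5C1 = 4.
The 3 cells of cage j must have sum 7, leaving R5C2 = 1.
Cage j has sum 7, which forces R5C3 = 5.
4 is placed in column 1, so R6C1 = 3.
Row 6 now contains 3, which forces R6C2 = 4.
Cage j needs sum 7, which forces R6C3 = 1.
4 is placed in column 1, so R2C1 = 2.
Row 2 already has 2, so R2C2 = 3.
3 is placed in row 2, so R2C3 = 4.
Column 4 now contains 4, so R2C4 = 6.
3 is placed in row 2; hence R2C6 = 1.
The 4 cells of cage a must have product 24, which forces R3C1 = 1.
Cage a has product 24, which forces R3C2 = 2.
The 4 cells of cage a must have product 24; hence R3C3 = 6.
Row 3 already has 2; hence R3C6 = 3.
Cage i's pair has product 15, so R4C2 = 5.
Column 3 now contains 5, so R4C3 = 3.
3 is placed in column 6; hence R4C6 = 2.
Column 3 already has 4; hence R1C3 = 2.
Column 6 now contains 2, leaving R1C6 = 4.
The full grid is 5 6 2 1 3 4 / 2 3 4 6 5 1 / 1 2 6 5 4 3 / 6 5 3 4 1 2 / 4 1 5 3 2 6 / 3 4 1 2 6 5.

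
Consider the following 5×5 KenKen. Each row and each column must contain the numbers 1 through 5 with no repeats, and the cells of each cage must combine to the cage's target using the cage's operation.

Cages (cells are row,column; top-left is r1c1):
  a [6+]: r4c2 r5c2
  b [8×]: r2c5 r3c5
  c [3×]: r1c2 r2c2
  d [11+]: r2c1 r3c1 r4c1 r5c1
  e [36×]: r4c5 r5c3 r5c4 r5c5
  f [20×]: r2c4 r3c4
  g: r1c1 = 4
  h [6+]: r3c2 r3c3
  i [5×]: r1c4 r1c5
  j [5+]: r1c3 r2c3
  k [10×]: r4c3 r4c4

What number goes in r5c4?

G is a freebie, which forces r1c1 = 4.
Cage e needs product 36, so r4c5 = 3.
The only place for 2 in row 1 is r1c3.
Cage j needs two cells with sum 5, which forces r2c3 = 3.
Column 3 already has 2, leaving r4c3 = 5.
Cage k needs two cells with product 10, so r4c4 = 2.
Cage c needs two cells with product 3, leaving r1c2 = 3.
Row 2 already has 3, leaving r2c2 = 1.
2 is placed in row 4, which forces r4c1 = 1.
1 is placed in column 2; hence r4c2 = 4.
The 4 cells of cage e must have product 36, which forces r5c4 = 3.
The 4 cells of cage d must have sum 11, leaving r3c1 = 3.
Cage a's pair has sum 6, leaving r5c2 = 2.
Cage d needs sum 11; hence r2c1 = 2.
Row 2 now contains 2, leaving r2c5 = 4.
2 is placed in column 2, which forces r3c2 = 5.
The two cells of cage h must have sum 6, leaving r3c3 = 1.
Row 3 now contains 5, which forces r3c4 = 4.
Column 5 now contains 4, so r3c5 = 2.
Row 5 already has 2; hence r5c1 = 5.
1 is placed in column 3, so r5c3 = 4.
Column 5 now contains 4; hence r5c5 = 1.
Cage i needs two cells with product 5; hence r1c4 = 1.
Column 5 now contains 1, so r1c5 = 5.
4 is placed in row 2, which forces r2c4 = 5.
Filled in: 4 3 2 1 5 / 2 1 3 5 4 / 3 5 1 4 2 / 1 4 5 2 3 / 5 2 4 3 1.

3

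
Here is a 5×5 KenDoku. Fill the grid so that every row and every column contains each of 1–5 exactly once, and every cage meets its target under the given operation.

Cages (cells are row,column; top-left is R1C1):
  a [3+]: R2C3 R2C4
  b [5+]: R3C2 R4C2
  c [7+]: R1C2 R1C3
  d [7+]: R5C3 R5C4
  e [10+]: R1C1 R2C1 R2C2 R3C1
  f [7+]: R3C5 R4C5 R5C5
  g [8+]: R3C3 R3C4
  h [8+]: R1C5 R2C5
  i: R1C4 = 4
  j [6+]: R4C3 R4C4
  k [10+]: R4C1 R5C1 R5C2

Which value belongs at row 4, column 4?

Cage i is a single given cell, which forces R1C4 = 4.
The only place for 1 in row 1 is R1C1.
Row 1 needs a 3, and only R1C5 is open for it.
Column 5 now contains 3, leaving R2C5 = 5.
In column 3, 3 can only go at R3C3, so R3C3 = 3.
3 is placed in row 3, which forces R3C4 = 5.
The only place for 1 in column 3 is R2C3.
Row 2 already has 1, so R2C4 = 2.
2 is placed in column 4, leaving R4C4 = 1.
2 is placed in column 4, so R5C4 = 3.
Cage e has sum 10, which forces R3C1 = 2.
2 is placed in row 3, which forces R3C2 = 1.
Row 3 now contains 1; hence R3C5 = 4.
Cage j needs two cells with sum 6; hence R4C3 = 5.
Column 5 now contains 4, so R4C5 = 2.
The two cells of cage d must have sum 7, leaving R5C3 = 4.
2 is placed in column 5; hence R5C5 = 1.
The two cells of cage c must have sum 7, leaving R1C2 = 5.
Column 3 now contains 5; hence R1C3 = 2.
Cage k needs sum 10, so R4C1 = 3.
Cage b's pair has sum 5, so R4C2 = 4.
4 is placed in row 5, leaving R5C1 = 5.
The 3 cells of cage k must have sum 10; hence R5C2 = 2.
Column 1 already has 3; hence R2C1 = 4.
Column 2 already has 4, leaving R2C2 = 3.
Completed grid: 1 5 2 4 3 / 4 3 1 2 5 / 2 1 3 5 4 / 3 4 5 1 2 / 5 2 4 3 1.

1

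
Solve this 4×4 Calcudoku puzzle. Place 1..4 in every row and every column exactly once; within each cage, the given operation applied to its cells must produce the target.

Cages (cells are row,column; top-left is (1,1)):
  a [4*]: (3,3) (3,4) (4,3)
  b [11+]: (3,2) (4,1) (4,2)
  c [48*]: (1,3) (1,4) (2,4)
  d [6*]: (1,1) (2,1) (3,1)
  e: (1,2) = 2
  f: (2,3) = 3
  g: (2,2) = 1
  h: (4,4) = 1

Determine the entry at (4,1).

4

E is a freebie; hence (1,2) = 2.
Cage c needs product 48, leaving (1,3) = 4.
Cage c has product 48, which forces (1,4) = 3.
Cage g is given, leaving (2,2) = 1.
F is a freebie, which forces (2,3) = 3.
Cage c needs product 48, which forces (2,4) = 4.
Cage b needs sum 11, so (3,2) = 4.
Column 3 now contains 4, so (3,3) = 1.
Row 3 already has 1, leaving (3,4) = 2.
The 3 cells of cage b must have sum 11, leaving (4,1) = 4.
The 3 cells of cage b must have sum 11, leaving (4,2) = 3.
Column 3 now contains 1, leaving (4,3) = 2.
Cage h is a single given cell, which forces (4,4) = 1.
Row 1 now contains 3, leaving (1,1) = 1.
Row 2 now contains 3, which forces (2,1) = 2.
2 is placed in row 3, so (3,1) = 3.
Filled in: 1 2 4 3 / 2 1 3 4 / 3 4 1 2 / 4 3 2 1.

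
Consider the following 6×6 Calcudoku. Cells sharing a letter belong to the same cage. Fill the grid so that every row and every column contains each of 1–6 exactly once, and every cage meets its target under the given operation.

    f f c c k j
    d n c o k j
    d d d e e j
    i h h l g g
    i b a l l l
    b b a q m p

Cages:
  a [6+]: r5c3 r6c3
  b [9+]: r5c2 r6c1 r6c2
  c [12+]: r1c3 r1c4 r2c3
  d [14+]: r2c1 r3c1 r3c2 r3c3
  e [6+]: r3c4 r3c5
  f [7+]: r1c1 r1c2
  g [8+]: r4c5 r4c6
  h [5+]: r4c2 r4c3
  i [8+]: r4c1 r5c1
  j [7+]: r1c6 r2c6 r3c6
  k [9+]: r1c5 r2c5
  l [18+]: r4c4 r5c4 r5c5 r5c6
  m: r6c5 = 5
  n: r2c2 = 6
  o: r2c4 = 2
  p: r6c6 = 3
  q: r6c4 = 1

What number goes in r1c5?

Cage n is given, which forces r2c2 = 6.
Cage o is a single given cell, so r2c4 = 2.
Q is a freebie; hence r6c4 = 1.
Cage m is given, which forces r6c5 = 5.
Cage p is given, leaving r6c6 = 3.
Cage k's pair has sum 9, leaving r1c5 = 6.
The two cells of cage k must have sum 9, which forces r2c5 = 3.
3 is placed in column 5; hence r4c5 = 2.
Cage e needs two cells with sum 6, which forces r3c4 = 5.
Column 5 already has 2, which forces r3c5 = 1.
The two cells of cage g must have sum 8; hence r4c6 = 6.
Column 5 now contains 1; hence r5c5 = 4.
Column 6 already has 6, which forces r5c6 = 5.
Cage i's pair has sum 8, so r4c1 = 5.
6 is placed in row 4, which forces r4c4 = 3.
Cage i needs two cells with sum 8; hence r5c1 = 3.
3 is placed in row 5, so r5c2 = 1.
Row 5 already has 4, which forces r5c3 = 2.
The 4 cells of cage l must have sum 18, leaving r5c4 = 6.
Cage a's pair has sum 6, leaving r6c3 = 4.
Cage c has sum 12; hence r1c3 = 3.
3 is placed in column 4; hence r1c4 = 4.
5 is placed in column 1, which forces r2c1 = 1.
Column 3 now contains 4; hence r2c3 = 5.
Row 2 already has 1; hence r2c6 = 4.
3 is placed in column 3, which forces r3c3 = 6.
Column 6 already has 4, which forces r3c6 = 2.
Column 2 now contains 1, which forces r4c2 = 4.
Column 3 now contains 4, so r4c3 = 1.
Cage b needs sum 9, leaving r6c1 = 6.
Row 6 already has 4, leaving r6c2 = 2.
Row 1 now contains 4, so r1c1 = 2.
Row 1 now contains 3, leaving r1c2 = 5.
Column 6 now contains 2, which forces r1c6 = 1.
Row 3 already has 6, which forces r3c1 = 4.
Column 2 now contains 4, which forces r3c2 = 3.
Filled in: 2 5 3 4 6 1 / 1 6 5 2 3 4 / 4 3 6 5 1 2 / 5 4 1 3 2 6 / 3 1 2 6 4 5 / 6 2 4 1 5 3.

6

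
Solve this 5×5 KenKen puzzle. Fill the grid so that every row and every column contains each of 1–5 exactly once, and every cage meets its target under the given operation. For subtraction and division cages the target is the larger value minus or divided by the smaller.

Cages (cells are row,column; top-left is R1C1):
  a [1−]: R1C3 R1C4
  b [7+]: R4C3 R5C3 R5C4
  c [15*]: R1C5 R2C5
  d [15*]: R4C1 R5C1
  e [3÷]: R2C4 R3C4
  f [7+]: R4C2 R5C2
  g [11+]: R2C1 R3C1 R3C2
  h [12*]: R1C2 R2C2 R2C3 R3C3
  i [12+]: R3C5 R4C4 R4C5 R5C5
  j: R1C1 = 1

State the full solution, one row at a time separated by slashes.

1 2 5 4 3 / 4 1 2 3 5 / 2 5 3 1 4 / 3 4 1 5 2 / 5 3 4 2 1

Cage j is a single given cell, so R1C1 = 1.
Column 2 needs a 1, and only R2C2 is open for it.
1 is placed in row 2, which forces R2C4 = 3.
Row 2 already has 3, so R2C5 = 5.
The two cells of cage e must have quotient 3; hence R3C4 = 1.
Cage h has product 12; hence R1C2 = 2.
Column 5 already has 5, so R1C5 = 3.
Cage h has product 12, leaving R2C3 = 2.
The 4 cells of cage h must have product 12; hence R3C3 = 3.
2 is placed in row 2; hence R2C1 = 4.
Cage g has sum 11, so R3C1 = 2.
The 3 cells of cage g must have sum 11, which forces R3C2 = 5.
2 is placed in row 3, leaving R3C5 = 4.
The 4 cells of cage i must have sum 12; hence R4C4 = 5.
Cage b has sum 7; hence R5C4 = 2.
Row 5 already has 2, so R5C5 = 1.
The two cells of cage a must have difference 1; hence R1C3 = 5.
5 is placed in column 4, leaving R1C4 = 4.
Row 4 already has 5, leaving R4C1 = 3.
Row 4 already has 3; hence R4C2 = 4.
Cage b needs sum 7, so R4C3 = 1.
Column 5 already has 1; hence R4C5 = 2.
Cage d needs two cells with product 15, leaving R5C1 = 5.
Column 2 already has 4; hence R5C2 = 3.
Row 5 now contains 1, so R5C3 = 4.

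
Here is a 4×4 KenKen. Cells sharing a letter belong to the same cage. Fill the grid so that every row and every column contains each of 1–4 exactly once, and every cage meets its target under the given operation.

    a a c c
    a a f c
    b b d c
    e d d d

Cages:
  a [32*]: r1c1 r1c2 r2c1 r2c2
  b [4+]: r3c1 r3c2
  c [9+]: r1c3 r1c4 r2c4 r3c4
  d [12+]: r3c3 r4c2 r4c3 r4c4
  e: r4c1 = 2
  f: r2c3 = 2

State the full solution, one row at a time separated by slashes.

4 2 3 1 / 1 4 2 3 / 3 1 4 2 / 2 3 1 4

Cage f is given, so r2c3 = 2.
Cage e is a single given cell, leaving r4c1 = 2.
The 4 cells of cage a must have product 32, which forces r1c1 = 4.
Cage a has product 32, which forces r1c2 = 2.
Cage a needs product 32, leaving r2c1 = 1.
The 4 cells of cage a must have product 32, which forces r2c2 = 4.
Row 2 already has 4, so r2c4 = 3.
Column 1 already has 1, which forces r3c1 = 3.
Row 3 already has 3; hence r3c2 = 1.
Cage d needs sum 12, so r3c3 = 4.
4 is placed in row 3, so r3c4 = 2.
Column 2 already has 1, leaving r4c2 = 3.
Row 4 already has 3; hence r4c3 = 1.
Row 4 already has 1, leaving r4c4 = 4.
Column 3 already has 1; hence r1c3 = 3.
Column 4 now contains 3, so r1c4 = 1.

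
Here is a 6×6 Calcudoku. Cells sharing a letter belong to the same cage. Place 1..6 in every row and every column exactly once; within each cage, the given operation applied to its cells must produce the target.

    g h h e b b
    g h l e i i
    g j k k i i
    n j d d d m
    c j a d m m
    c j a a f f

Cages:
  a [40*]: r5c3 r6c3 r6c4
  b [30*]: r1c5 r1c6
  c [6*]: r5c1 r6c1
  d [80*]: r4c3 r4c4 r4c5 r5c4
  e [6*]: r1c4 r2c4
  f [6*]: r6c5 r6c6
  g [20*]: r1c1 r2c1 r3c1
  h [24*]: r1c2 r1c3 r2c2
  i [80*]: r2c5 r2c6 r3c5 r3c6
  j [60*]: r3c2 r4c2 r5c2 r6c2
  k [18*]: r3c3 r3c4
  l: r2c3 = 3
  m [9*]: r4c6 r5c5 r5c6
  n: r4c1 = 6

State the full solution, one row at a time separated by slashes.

Cage l is a single given cell, leaving r2c3 = 3.
Column 3 now contains 3, leaving r3c3 = 6.
Row 3 now contains 6, leaving r3c4 = 3.
Cage n is given, which forces r4c1 = 6.
Cage m needs product 9, which forces r4c6 = 3.
Cage m needs product 9, which forces r5c5 = 3.
Cage m needs product 9; hence r5c6 = 1.
Row 5 now contains 1; hence r5c1 = 2.
2 is placed in row 5; hence r5c4 = 4.
The two cells of cage c must have product 6, which forces r6c1 = 3.
Cage f needs two cells with product 6, which forces r6c5 = 1.
Cage f's pair has product 6, which forces r6c6 = 6.
Cage b's pair has product 30, leaving r1c5 = 6.
Column 6 now contains 6; hence r1c6 = 5.
The 4 cells of cage j must have product 60, so r5c2 = 6.
Row 5 already has 4, leaving r5c3 = 5.
Cage a has product 40, leaving r6c3 = 4.
Cage a needs product 40, which forces r6c4 = 2.
Cage h needs product 24, leaving r1c2 = 3.
Cage h needs product 24, which forces r1c3 = 2.
Row 1 already has 6, leaving r1c4 = 1.
The 3 cells of cage h must have product 24, so r2c2 = 4.
Cage e's pair has product 6, so r2c4 = 6.
Row 2 already has 4, leaving r2c6 = 2.
2 is placed in column 6; hence r3c6 = 4.
Column 3 already has 4, leaving r4c3 = 1.
Cage d needs product 80; hence r4c4 = 5.
Cage d needs product 80, so r4c5 = 4.
Row 6 already has 2, which forces r6c2 = 5.
Row 1 already has 1, leaving r1c1 = 4.
Row 2 now contains 2, leaving r2c5 = 5.
The 4 cells of cage j must have product 60; hence r3c2 = 1.
Cage i needs product 80; hence r3c5 = 2.
Row 4 already has 1; hence r4c2 = 2.
5 is placed in row 2, which forces r2c1 = 1.
Row 3 now contains 1; hence r3c1 = 5.

4 3 2 1 6 5 / 1 4 3 6 5 2 / 5 1 6 3 2 4 / 6 2 1 5 4 3 / 2 6 5 4 3 1 / 3 5 4 2 1 6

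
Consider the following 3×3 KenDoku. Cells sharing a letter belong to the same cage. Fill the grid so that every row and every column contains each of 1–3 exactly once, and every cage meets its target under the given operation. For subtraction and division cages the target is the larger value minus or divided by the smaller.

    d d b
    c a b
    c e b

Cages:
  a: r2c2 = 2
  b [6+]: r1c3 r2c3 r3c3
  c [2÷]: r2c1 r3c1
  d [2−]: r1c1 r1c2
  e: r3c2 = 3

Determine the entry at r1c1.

Cage a is given, leaving r2c2 = 2.
Cage e is a single given cell; hence r3c2 = 3.
The two cells of cage d must have difference 2, which forces r1c1 = 3.
3 is placed in column 2; hence r1c2 = 1.
Row 1 now contains 1, leaving r1c3 = 2.
Row 2 now contains 2; hence r2c1 = 1.
Row 2 now contains 1, leaving r2c3 = 3.
The two cells of cage c must have quotient 2, so r3c1 = 2.
2 is placed in column 3, so r3c3 = 1.
Filled in: 3 1 2 / 1 2 3 / 2 3 1.

3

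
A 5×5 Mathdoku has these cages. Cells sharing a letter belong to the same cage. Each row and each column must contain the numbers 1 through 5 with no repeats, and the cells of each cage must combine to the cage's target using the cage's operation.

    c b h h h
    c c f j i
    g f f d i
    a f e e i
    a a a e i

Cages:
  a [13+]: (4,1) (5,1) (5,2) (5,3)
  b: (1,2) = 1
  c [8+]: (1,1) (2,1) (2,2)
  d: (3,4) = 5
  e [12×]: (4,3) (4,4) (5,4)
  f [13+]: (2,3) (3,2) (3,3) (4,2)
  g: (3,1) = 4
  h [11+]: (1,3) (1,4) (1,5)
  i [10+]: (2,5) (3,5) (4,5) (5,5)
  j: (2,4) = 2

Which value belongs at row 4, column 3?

4

B is a freebie, leaving (1,2) = 1.
Cage j is a single given cell, leaving (2,4) = 2.
Cage g is given, leaving (3,1) = 4.
D is a freebie; hence (3,4) = 5.
Column 4 now contains 5; hence (1,4) = 4.
Cage c has sum 8; hence (2,1) = 1.
Cage e needs product 12, so (4,3) = 4.
The only place for 3 in row 1 is (1,1).
Cage c needs sum 8, so (2,2) = 4.
Row 2 now contains 4, so (2,5) = 3.
4 is placed in column 2; hence (5,2) = 5.
Row 2 already has 3, leaving (2,3) = 5.
The 4 cells of cage f must have sum 13, leaving (3,2) = 2.
Cage f has sum 13, leaving (3,3) = 3.
Row 3 already has 2; hence (3,5) = 1.
Cage a needs sum 13, which forces (4,1) = 5.
5 is placed in column 2; hence (4,2) = 3.
3 is placed in row 4; hence (4,4) = 1.
Column 5 already has 1, so (4,5) = 2.
5 is placed in row 5, so (5,1) = 2.
The 4 cells of cage a must have sum 13, which forces (5,3) = 1.
Column 4 already has 1, which forces (5,4) = 3.
Cage i needs sum 10, which forces (5,5) = 4.
Column 3 already has 5, leaving (1,3) = 2.
Column 5 already has 2, which forces (1,5) = 5.
Filled in: 3 1 2 4 5 / 1 4 5 2 3 / 4 2 3 5 1 / 5 3 4 1 2 / 2 5 1 3 4.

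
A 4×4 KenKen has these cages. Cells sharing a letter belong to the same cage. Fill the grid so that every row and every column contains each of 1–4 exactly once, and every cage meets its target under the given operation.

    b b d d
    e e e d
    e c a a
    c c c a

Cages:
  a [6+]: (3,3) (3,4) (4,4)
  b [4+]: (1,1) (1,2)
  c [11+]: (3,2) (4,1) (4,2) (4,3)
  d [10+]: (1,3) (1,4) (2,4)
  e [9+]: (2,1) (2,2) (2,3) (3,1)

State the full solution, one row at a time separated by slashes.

1 3 4 2 / 2 1 3 4 / 3 4 2 1 / 4 2 1 3

The only place for 2 in row 1 is (1,4).
Cage d needs sum 10, so (1,3) = 4.
Cage d has sum 10, so (2,4) = 4.
Cage e has sum 9, which forces (3,1) = 3.
Cage a needs sum 6, leaving (3,3) = 2.
3 is placed in row 3, leaving (3,4) = 1.
Column 4 now contains 1, which forces (4,4) = 3.
Column 1 already has 3, which forces (1,1) = 1.
Cage b needs two cells with sum 4, which forces (1,2) = 3.
1 is placed in column 1, so (2,1) = 2.
Row 2 now contains 2, leaving (2,2) = 1.
1 is placed in row 2, so (2,3) = 3.
2 is placed in row 3; hence (3,2) = 4.
Cage c needs sum 11, so (4,1) = 4.
Cage c needs sum 11, leaving (4,2) = 2.
Row 4 already has 3; hence (4,3) = 1.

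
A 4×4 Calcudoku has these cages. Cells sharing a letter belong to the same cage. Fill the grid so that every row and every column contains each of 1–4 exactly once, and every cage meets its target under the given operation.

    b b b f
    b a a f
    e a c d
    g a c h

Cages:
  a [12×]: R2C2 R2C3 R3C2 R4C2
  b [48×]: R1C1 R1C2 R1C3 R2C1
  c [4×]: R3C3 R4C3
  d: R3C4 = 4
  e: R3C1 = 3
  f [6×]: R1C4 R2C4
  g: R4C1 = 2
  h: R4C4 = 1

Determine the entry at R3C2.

Cage e is a single given cell, so R3C1 = 3.
D is a freebie, leaving R3C4 = 4.
Cage g is given, which forces R4C1 = 2.
H is a freebie; hence R4C4 = 1.
The 4 cells of cage b must have product 48, which forces R1C1 = 1.
2 is placed in column 1, which forces R2C1 = 4.
4 is placed in row 3, which forces R3C3 = 1.
1 is placed in row 4; hence R4C3 = 4.
Cage b has product 48, leaving R1C2 = 4.
Column 3 now contains 4, leaving R1C3 = 3.
Row 1 now contains 3, leaving R1C4 = 2.
Cage a has product 12, so R2C2 = 1.
Column 3 now contains 1, leaving R2C3 = 2.
Column 4 already has 2; hence R2C4 = 3.
1 is placed in row 3, leaving R3C2 = 2.
Row 4 now contains 4, which forces R4C2 = 3.
Filled in: 1 4 3 2 / 4 1 2 3 / 3 2 1 4 / 2 3 4 1.

2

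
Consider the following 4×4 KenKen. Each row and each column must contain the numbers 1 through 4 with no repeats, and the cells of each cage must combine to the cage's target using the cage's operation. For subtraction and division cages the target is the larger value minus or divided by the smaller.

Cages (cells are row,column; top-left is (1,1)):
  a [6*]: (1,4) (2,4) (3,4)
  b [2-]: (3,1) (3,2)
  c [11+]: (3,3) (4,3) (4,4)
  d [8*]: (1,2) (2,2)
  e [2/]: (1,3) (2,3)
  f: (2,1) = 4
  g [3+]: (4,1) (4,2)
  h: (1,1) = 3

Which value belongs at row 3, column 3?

4

Cage h is given, which forces (1,1) = 3.
Cage f is a single given cell, leaving (2,1) = 4.
Row 2 already has 4, which forces (2,2) = 2.
2 is placed in row 2, so (2,3) = 1.
Row 2 already has 1, which forces (2,4) = 3.
Cage c needs sum 11, so (3,3) = 4.
Column 2 already has 2, so (4,2) = 1.
Cage c needs sum 11, so (4,3) = 3.
Cage c needs sum 11; hence (4,4) = 4.
Column 2 already has 2; hence (1,2) = 4.
4 is placed in column 3, leaving (1,3) = 2.
Row 1 now contains 2, which forces (1,4) = 1.
The two cells of cage b must have difference 2, which forces (3,1) = 1.
Column 2 now contains 1, which forces (3,2) = 3.
1 is placed in column 4, which forces (3,4) = 2.
Row 4 already has 1, which forces (4,1) = 2.
Filled in: 3 4 2 1 / 4 2 1 3 / 1 3 4 2 / 2 1 3 4.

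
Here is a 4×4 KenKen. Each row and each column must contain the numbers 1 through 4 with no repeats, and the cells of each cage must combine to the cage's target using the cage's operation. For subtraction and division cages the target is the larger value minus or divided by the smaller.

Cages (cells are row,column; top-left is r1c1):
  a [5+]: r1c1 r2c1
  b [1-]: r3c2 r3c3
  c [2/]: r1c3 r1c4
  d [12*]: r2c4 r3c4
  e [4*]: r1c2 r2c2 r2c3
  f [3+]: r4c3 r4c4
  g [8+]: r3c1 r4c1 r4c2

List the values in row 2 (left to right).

In row 1, 3 can only go at r1c1, so r1c1 = 3.
Cage a's pair has sum 5, which forces r2c1 = 2.
Row 2 already has 2, which forces r2c3 = 1.
1 is placed in column 3, leaving r4c3 = 2.
Row 4 now contains 2, which forces r4c4 = 1.
The 3 cells of cage e must have product 4, which forces r1c2 = 1.
Column 3 now contains 2, leaving r1c3 = 4.
The two cells of cage c must have quotient 2; hence r1c4 = 2.
Row 2 already has 1, so r2c2 = 4.
Row 2 now contains 4, so r2c4 = 3.
The 3 cells of cage g must have sum 8, so r3c1 = 1.
4 is placed in column 3; hence r3c3 = 3.
Column 4 now contains 3, so r3c4 = 4.
1 is placed in row 4, which forces r4c1 = 4.
Row 4 now contains 2; hence r4c2 = 3.
Row 3 now contains 3, so r3c2 = 2.
Completed grid: 3 1 4 2 / 2 4 1 3 / 1 2 3 4 / 4 3 2 1.

2 4 1 3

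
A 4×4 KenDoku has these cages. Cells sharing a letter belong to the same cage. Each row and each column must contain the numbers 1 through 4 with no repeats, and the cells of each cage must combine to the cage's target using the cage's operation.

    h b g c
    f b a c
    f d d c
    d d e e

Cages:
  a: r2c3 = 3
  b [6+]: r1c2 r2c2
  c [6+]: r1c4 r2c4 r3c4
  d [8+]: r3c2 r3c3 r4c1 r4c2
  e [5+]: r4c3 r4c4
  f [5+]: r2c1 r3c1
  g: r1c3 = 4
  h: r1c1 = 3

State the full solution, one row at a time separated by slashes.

Cage h is given, leaving r1c1 = 3.
Cage g is a single given cell, leaving r1c3 = 4.
A is a freebie, which forces r2c3 = 3.
Row 1 now contains 4, which forces r1c2 = 2.
Row 1 now contains 2, so r1c4 = 1.
The two cells of cage b must have sum 6; hence r2c2 = 4.
1 is placed in column 4, which forces r2c4 = 2.
The 3 cells of cage c must have sum 6, leaving r3c4 = 3.
3 is placed in column 4, so r4c4 = 4.
Row 2 now contains 4, so r2c1 = 1.
Cage f's pair has sum 5; hence r3c1 = 4.
Row 3 now contains 3, leaving r3c2 = 1.
Cage d has sum 8, which forces r3c3 = 2.
The 4 cells of cage d must have sum 8, so r4c1 = 2.
The 4 cells of cage d must have sum 8, leaving r4c2 = 3.
Cage e needs two cells with sum 5, which forces r4c3 = 1.

3 2 4 1 / 1 4 3 2 / 4 1 2 3 / 2 3 1 4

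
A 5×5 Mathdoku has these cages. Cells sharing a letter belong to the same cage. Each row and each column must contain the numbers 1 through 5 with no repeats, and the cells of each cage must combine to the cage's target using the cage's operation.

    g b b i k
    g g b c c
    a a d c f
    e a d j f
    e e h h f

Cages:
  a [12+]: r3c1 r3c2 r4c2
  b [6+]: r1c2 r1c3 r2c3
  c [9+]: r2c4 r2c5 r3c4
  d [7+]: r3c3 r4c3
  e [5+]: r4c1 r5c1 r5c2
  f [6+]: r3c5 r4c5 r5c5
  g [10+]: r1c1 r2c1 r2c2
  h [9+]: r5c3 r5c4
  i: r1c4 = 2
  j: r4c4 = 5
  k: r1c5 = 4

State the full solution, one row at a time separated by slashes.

I is a freebie, leaving r1c4 = 2.
Cage k is given, leaving r1c5 = 4.
Cage j is a single given cell, leaving r4c4 = 5.
Column 4 already has 5, leaving r5c4 = 4.
Cage b has sum 6, leaving r2c3 = 2.
Cage c has sum 9; hence r2c5 = 5.
Row 5 already has 4, leaving r5c3 = 5.
Row 1 needs a 5, and only r1c1 is open for it.
The 3 cells of cage a must have sum 12, leaving r3c2 = 5.
In row 2, 3 can only go at r2c4, so r2c4 = 3.
3 is placed in column 4, which forces r3c4 = 1.
Row 3 needs a 2, and only r3c5 is open for it.
In row 4, 2 can only go at r4c1, so r4c1 = 2.
Cage e needs sum 5, leaving r5c1 = 1.
Cage e needs sum 5, which forces r5c2 = 2.
Row 5 already has 1, leaving r5c5 = 3.
Column 1 now contains 1, leaving r2c1 = 4.
Cage g needs sum 10, leaving r2c2 = 1.
Column 1 already has 4; hence r3c1 = 3.
Row 3 now contains 3; hence r3c3 = 4.
Column 3 now contains 4, which forces r4c3 = 3.
Column 5 already has 3, so r4c5 = 1.
1 is placed in column 2, which forces r1c2 = 3.
3 is placed in column 3, which forces r1c3 = 1.
3 is placed in row 4, which forces r4c2 = 4.

5 3 1 2 4 / 4 1 2 3 5 / 3 5 4 1 2 / 2 4 3 5 1 / 1 2 5 4 3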